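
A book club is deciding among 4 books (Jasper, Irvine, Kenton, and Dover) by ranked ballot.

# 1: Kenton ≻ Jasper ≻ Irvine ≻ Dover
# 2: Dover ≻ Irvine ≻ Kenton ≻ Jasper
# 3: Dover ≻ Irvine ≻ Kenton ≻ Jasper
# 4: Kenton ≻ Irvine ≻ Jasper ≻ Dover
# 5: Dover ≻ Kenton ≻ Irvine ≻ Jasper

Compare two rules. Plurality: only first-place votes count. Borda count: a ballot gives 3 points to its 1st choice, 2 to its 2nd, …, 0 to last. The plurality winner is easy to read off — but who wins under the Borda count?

Kenton

Plurality first-place counts: Jasper 0, Irvine 0, Kenton 2, Dover 3 → Dover.
Borda totals: Jasper 3, Irvine 8, Kenton 10, Dover 9 → Kenton.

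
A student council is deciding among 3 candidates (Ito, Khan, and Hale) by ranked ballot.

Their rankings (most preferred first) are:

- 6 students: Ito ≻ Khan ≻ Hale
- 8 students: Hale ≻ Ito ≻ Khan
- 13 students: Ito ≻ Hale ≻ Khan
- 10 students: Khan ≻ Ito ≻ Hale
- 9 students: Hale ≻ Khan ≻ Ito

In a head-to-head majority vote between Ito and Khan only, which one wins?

Ballots ranking Ito above Khan: 6+8+13 = 27.
Ballots ranking Khan above Ito: 10+9 = 19.
Ito wins the head-to-head, 27–19.

Ito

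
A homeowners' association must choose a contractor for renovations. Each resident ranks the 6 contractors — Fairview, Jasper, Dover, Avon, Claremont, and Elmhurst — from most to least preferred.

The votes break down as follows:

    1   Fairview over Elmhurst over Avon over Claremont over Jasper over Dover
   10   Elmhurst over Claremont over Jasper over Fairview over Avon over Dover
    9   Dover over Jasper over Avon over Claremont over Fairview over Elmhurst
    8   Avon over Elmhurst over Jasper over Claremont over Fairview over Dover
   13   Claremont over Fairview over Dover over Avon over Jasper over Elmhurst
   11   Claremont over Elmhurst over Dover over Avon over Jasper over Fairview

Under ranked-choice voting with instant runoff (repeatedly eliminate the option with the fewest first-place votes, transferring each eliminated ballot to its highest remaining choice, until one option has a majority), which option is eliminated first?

Jasper

Round 1: Claremont 24, Elmhurst 10, Dover 9, Avon 8, Fairview 1, Jasper 0. Jasper has the fewest and is eliminated.
Round 2: Claremont 24, Elmhurst 10, Dover 9, Avon 8, Fairview 1. Fairview has the fewest and is eliminated.
Round 3: Claremont 24, Elmhurst 11, Dover 9, Avon 8. Avon has the fewest and is eliminated.
Round 4: Claremont 24, Elmhurst 19, Dover 9. Dover has the fewest and is eliminated.
Round 5: Claremont 33, Elmhurst 19. Claremont has a majority.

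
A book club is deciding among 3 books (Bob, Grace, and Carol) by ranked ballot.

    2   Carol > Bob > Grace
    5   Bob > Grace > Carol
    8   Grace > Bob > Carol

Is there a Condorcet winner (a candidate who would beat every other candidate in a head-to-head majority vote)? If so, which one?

Head-to-head results (15 voters total):
Bob vs Grace: Grace wins 8–7.
Bob vs Carol: Bob wins 13–2.
Grace vs Carol: Grace wins 13–2.
Grace beats each rival — Bob (8–7), Carol (13–2) — so Grace is the Condorcet winner.

Grace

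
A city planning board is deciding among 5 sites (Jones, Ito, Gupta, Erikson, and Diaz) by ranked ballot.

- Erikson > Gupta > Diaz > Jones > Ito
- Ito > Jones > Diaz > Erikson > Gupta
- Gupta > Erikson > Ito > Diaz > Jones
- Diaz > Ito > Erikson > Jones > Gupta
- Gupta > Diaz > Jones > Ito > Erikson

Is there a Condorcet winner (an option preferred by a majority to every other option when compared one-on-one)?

No

Head-to-head results (5 voters total):
Jones vs Ito: Ito wins 3–2.
Jones vs Gupta: Gupta wins 3–2.
Jones vs Erikson: Erikson wins 3–2.
Jones vs Diaz: Diaz wins 4–1.
Ito vs Gupta: Gupta wins 3–2.
Ito vs Erikson: Ito wins 3–2.
Ito vs Diaz: Diaz wins 3–2.
Gupta vs Erikson: Erikson wins 3–2.
Gupta vs Diaz: Gupta wins 3–2.
Erikson vs Diaz: Diaz wins 3–2.
No candidate beats all others: Ito beats Erikson beats Gupta beats Ito, a majority cycle.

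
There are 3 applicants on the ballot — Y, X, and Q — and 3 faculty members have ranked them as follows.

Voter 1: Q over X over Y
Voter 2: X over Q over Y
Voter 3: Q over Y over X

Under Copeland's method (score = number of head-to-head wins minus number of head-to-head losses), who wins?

Pairwise results:
  Y vs X: X wins 2–1.
  Y vs Q: Q wins 3–0.
  X vs Q: Q wins 2–1.
Copeland scores (wins − losses):
  Y: 0 − 2 = -2
  X: 1 − 1 = 0
  Q: 2 − 0 = 2
Q has the best Copeland score.

Q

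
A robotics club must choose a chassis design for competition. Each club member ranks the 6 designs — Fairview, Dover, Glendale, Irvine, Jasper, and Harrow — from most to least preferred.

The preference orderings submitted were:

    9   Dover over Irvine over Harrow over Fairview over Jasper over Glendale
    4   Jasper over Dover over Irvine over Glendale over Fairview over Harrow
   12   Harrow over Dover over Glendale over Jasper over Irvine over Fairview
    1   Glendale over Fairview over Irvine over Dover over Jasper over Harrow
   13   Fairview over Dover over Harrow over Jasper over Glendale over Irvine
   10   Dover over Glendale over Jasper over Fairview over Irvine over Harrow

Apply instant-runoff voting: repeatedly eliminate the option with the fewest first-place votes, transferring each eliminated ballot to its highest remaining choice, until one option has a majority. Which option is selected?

Round 1: Dover 19, Fairview 13, Harrow 12, Jasper 4, Glendale 1, Irvine 0. Irvine has the fewest and is eliminated.
Round 2: Dover 19, Fairview 13, Harrow 12, Jasper 4, Glendale 1. Glendale has the fewest and is eliminated.
Round 3: Dover 19, Fairview 14, Harrow 12, Jasper 4. Jasper has the fewest and is eliminated.
Round 4: Dover 23, Fairview 14, Harrow 12. Harrow has the fewest and is eliminated.
Round 5: Dover 35, Fairview 14. Dover has a majority.

Dover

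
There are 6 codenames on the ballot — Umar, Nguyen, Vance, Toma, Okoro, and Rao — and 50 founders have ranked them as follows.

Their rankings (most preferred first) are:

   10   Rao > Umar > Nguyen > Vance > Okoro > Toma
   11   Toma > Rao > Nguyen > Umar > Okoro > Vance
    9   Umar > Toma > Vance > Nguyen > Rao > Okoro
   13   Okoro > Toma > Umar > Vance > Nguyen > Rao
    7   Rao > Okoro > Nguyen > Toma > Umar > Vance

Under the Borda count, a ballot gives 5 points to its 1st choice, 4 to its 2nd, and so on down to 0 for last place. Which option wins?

Toma

Borda scores:
  Umar: 10·4 + 11·2 + 9·5 + 13·3 + 7·1 = 153
  Nguyen: 10·3 + 11·3 + 9·2 + 13·1 + 7·3 = 115
  Vance: 10·2 + 11·0 + 9·3 + 13·2 + 7·0 = 73
  Toma: 10·0 + 11·5 + 9·4 + 13·4 + 7·2 = 157
  Okoro: 10·1 + 11·1 + 9·0 + 13·5 + 7·4 = 114
  Rao: 10·5 + 11·4 + 9·1 + 13·0 + 7·5 = 138
Toma has the highest total.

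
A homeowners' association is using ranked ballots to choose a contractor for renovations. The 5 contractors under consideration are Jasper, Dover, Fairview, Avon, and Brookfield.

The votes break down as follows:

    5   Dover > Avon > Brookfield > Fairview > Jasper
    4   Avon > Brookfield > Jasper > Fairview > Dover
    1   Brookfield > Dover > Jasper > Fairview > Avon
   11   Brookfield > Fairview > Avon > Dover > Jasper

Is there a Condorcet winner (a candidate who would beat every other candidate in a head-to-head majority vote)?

Head-to-head results (21 voters total):
Jasper vs Dover: Dover wins 17–4.
Jasper vs Fairview: Fairview wins 16–5.
Jasper vs Avon: Avon wins 20–1.
Jasper vs Brookfield: Brookfield wins 21–0.
Dover vs Fairview: Fairview wins 15–6.
Dover vs Avon: Avon wins 15–6.
Dover vs Brookfield: Brookfield wins 16–5.
Fairview vs Avon: Fairview wins 12–9.
Fairview vs Brookfield: Brookfield wins 21–0.
Avon vs Brookfield: Brookfield wins 12–9.
Brookfield beats each rival — Jasper (21–0), Dover (16–5), Fairview (21–0), Avon (12–9) — so Brookfield is the Condorcet winner.

Yes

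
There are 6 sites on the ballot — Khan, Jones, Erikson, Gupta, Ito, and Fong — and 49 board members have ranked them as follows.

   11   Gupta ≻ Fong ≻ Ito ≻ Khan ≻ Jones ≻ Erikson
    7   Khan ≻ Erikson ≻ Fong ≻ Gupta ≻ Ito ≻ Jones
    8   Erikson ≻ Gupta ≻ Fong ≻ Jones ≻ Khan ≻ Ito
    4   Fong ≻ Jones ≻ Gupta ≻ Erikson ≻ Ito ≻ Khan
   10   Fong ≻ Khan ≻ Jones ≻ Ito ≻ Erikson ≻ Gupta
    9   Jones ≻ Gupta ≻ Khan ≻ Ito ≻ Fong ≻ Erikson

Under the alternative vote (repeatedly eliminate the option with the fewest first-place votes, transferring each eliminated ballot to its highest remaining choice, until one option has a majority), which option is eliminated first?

Ito

Round 1: Fong 14, Gupta 11, Jones 9, Erikson 8, Khan 7, Ito 0. Ito has the fewest and is eliminated.
Round 2: Fong 14, Gupta 11, Jones 9, Erikson 8, Khan 7. Khan has the fewest and is eliminated.
Round 3: Erikson 15, Fong 14, Gupta 11, Jones 9. Jones has the fewest and is eliminated.
Round 4: Gupta 20, Erikson 15, Fong 14. Fong has the fewest and is eliminated.
Round 5: Erikson 25, Gupta 24. Erikson has a majority.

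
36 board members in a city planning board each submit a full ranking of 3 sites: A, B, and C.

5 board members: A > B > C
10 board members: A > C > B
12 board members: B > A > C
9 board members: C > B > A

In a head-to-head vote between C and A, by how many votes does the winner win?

Ballots ranking C above A: 9.
Ballots ranking A above C: 5+10+12 = 27.
A wins 27–9, a margin of 18.

18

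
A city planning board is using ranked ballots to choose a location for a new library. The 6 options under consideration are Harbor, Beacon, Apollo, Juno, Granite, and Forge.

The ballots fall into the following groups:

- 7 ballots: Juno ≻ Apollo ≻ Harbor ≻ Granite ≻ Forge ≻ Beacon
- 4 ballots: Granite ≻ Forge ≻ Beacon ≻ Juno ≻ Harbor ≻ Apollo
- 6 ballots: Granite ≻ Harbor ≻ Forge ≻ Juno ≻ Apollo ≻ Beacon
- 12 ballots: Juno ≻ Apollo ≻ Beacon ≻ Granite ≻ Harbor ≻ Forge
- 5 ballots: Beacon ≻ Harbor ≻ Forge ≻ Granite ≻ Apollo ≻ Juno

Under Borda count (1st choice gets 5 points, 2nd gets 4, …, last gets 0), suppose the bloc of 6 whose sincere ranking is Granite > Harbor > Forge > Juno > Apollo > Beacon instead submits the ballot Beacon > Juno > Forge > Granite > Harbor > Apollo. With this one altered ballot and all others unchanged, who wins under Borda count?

Juno

Borda totals with the altered ballot: Harbor 63, Beacon 103, Apollo 81, Juno 127, Granite 80, Forge 56.
The winner is unchanged: still Juno.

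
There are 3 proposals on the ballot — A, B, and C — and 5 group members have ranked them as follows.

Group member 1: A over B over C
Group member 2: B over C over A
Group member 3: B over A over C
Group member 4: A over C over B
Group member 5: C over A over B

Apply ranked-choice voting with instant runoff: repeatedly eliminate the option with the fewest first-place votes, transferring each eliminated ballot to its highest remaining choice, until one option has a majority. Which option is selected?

Round 1: A 2, B 2, C 1. C has the fewest and is eliminated.
Round 2: A 3, B 2. A has a majority.

A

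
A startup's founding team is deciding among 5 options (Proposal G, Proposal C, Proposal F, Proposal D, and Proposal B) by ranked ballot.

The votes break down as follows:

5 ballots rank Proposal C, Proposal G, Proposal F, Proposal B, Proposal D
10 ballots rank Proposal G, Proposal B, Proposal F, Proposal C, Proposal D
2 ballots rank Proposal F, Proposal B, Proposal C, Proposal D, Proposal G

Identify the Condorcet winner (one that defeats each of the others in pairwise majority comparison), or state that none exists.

Proposal G

Head-to-head results (17 voters total):
Proposal G vs Proposal C: Proposal G wins 10–7.
Proposal G vs Proposal F: Proposal G wins 15–2.
Proposal G vs Proposal D: Proposal G wins 15–2.
Proposal G vs Proposal B: Proposal G wins 15–2.
Proposal C vs Proposal F: Proposal F wins 12–5.
Proposal C vs Proposal D: Proposal C wins 17–0.
Proposal C vs Proposal B: Proposal B wins 12–5.
Proposal F vs Proposal D: Proposal F wins 17–0.
Proposal F vs Proposal B: Proposal B wins 10–7.
Proposal D vs Proposal B: Proposal B wins 17–0.
Proposal G beats each rival — Proposal C (10–7), Proposal F (15–2), Proposal D (15–2), Proposal B (15–2) — so Proposal G is the Condorcet winner.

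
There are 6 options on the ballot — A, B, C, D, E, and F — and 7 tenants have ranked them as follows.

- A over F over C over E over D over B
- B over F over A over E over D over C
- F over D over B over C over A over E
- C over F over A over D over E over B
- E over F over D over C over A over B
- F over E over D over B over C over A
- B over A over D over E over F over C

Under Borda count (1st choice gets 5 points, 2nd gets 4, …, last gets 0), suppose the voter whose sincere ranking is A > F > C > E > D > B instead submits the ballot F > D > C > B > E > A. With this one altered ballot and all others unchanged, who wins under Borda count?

F

Borda totals with the altered ballot: A 12, B 17, C 13, D 20, E 15, F 28.
The winner is unchanged: still F.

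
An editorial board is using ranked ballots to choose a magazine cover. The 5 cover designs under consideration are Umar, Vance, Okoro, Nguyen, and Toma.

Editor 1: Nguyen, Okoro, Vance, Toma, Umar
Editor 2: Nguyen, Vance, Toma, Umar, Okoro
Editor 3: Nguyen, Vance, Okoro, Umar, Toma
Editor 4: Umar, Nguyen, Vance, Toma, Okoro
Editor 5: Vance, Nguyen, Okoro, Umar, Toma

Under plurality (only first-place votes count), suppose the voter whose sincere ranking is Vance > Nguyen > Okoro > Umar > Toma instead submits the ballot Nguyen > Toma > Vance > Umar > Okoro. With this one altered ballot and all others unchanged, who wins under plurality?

First-place totals with the altered ballot: Umar 1, Vance 0, Okoro 0, Nguyen 4, Toma 0.
The winner is unchanged: still Nguyen.

Nguyen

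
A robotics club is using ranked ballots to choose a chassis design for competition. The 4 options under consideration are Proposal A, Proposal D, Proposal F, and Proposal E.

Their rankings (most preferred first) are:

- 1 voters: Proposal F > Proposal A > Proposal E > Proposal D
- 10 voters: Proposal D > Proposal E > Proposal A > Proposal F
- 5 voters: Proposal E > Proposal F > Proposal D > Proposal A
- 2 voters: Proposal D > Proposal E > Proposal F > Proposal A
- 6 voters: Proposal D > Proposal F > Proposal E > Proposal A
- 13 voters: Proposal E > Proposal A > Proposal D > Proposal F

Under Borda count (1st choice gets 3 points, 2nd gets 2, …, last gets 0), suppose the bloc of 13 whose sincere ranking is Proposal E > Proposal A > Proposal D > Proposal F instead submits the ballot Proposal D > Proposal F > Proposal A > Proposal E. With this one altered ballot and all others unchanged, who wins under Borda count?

Borda totals with the altered ballot: Proposal A 25, Proposal D 98, Proposal F 53, Proposal E 46.
The switch changes the winner from Proposal E to Proposal D.

Proposal D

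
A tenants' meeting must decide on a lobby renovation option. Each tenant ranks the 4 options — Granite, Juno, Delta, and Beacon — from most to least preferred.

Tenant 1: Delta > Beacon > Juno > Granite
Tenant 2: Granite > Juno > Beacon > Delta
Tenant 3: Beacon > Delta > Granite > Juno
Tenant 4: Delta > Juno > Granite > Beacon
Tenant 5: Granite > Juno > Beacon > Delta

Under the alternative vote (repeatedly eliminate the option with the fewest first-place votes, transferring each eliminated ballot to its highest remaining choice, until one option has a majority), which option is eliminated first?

Round 1: Granite 2, Delta 2, Beacon 1, Juno 0. Juno has the fewest and is eliminated.
Round 2: Granite 2, Delta 2, Beacon 1. Beacon has the fewest and is eliminated.
Round 3: Delta 3, Granite 2. Delta has a majority.

Juno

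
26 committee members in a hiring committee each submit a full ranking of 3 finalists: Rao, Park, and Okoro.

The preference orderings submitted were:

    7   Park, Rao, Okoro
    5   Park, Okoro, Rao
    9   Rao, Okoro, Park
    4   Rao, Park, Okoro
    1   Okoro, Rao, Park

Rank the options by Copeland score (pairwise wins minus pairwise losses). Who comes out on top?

Pairwise results:
  Rao vs Park: Rao wins 14–12.
  Rao vs Okoro: Rao wins 20–6.
  Park vs Okoro: Park wins 16–10.
Copeland scores (wins − losses):
  Rao: 2 − 0 = 2
  Park: 1 − 1 = 0
  Okoro: 0 − 2 = -2
Rao has the best Copeland score.

Rao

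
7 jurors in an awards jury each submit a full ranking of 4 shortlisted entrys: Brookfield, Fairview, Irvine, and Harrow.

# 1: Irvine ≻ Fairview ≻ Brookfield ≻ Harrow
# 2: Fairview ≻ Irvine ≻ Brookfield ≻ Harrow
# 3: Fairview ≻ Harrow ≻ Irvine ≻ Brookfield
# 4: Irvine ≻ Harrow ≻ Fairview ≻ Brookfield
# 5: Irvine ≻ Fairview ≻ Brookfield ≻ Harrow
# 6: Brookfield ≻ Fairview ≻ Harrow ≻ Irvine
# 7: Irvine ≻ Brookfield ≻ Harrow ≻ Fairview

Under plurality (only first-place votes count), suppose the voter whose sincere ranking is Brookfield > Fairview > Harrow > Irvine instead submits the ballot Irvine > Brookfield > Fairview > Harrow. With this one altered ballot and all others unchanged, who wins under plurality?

Irvine

First-place totals with the altered ballot: Brookfield 0, Fairview 2, Irvine 5, Harrow 0.
The winner is unchanged: still Irvine.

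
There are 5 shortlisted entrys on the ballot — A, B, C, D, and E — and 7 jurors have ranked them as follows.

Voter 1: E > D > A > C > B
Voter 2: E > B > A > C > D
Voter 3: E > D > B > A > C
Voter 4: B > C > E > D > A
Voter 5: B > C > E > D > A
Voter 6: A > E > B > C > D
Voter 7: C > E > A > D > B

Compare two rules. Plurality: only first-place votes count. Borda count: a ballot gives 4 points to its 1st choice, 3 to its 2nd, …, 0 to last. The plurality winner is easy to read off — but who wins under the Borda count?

E

Plurality first-place counts: A 1, B 2, C 1, D 0, E 3 → E.
Borda totals: A 11, B 15, C 13, D 9, E 22 → E.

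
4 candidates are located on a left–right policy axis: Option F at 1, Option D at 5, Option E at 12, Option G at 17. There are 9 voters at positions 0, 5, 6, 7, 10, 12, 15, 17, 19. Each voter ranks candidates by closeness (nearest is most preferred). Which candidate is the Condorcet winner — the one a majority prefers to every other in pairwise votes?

Option E

With single-peaked preferences on a line, the Condorcet winner is the candidate closest to the median voter.
The median voter (position 10) is closest to Option E at 12.
Check: Option E vs Option G — voters closer to Option E: 6 of 9.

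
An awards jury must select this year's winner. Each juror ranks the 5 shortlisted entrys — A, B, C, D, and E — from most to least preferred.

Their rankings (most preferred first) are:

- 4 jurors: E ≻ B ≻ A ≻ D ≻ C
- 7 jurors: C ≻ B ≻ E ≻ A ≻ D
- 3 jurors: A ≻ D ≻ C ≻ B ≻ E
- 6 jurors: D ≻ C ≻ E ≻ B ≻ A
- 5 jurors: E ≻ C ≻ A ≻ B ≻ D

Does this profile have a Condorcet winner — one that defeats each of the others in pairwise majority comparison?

No

Head-to-head results (25 voters total):
A vs B: B wins 17–8.
A vs C: C wins 18–7.
A vs D: A wins 19–6.
A vs E: E wins 22–3.
B vs C: C wins 21–4.
B vs D: B wins 16–9.
B vs E: E wins 15–10.
C vs D: D wins 13–12.
C vs E: C wins 16–9.
D vs E: E wins 16–9.
No candidate beats all others: A beats D beats C beats A, a majority cycle.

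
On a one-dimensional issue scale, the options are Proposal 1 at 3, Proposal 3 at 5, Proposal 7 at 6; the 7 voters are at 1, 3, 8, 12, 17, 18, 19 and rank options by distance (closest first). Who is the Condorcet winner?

Proposal 7

With single-peaked preferences on a line, the Condorcet winner is the candidate closest to the median voter.
The median voter (position 12) is closest to Proposal 7 at 6.
Check: Proposal 7 vs Proposal 1 — voters closer to Proposal 7: 5 of 7.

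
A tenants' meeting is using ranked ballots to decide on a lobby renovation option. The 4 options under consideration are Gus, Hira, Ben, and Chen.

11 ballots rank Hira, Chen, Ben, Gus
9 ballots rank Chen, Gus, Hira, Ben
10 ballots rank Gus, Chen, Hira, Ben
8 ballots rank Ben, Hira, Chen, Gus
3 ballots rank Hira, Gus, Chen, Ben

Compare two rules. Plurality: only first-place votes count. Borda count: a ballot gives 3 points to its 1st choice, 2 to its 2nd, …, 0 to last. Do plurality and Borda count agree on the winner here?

No

Plurality first-place counts: Gus 10, Hira 14, Ben 8, Chen 9 → Hira.
Borda totals: Gus 54, Hira 77, Ben 35, Chen 80 → Chen.
The two rules disagree: plurality picks Hira, Borda picks Chen.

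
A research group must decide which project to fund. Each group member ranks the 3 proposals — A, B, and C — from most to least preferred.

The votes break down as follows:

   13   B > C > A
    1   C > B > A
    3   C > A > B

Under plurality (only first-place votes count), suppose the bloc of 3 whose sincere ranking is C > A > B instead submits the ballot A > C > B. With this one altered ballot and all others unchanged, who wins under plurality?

B

First-place totals with the altered ballot: A 3, B 13, C 1.
The winner is unchanged: still B.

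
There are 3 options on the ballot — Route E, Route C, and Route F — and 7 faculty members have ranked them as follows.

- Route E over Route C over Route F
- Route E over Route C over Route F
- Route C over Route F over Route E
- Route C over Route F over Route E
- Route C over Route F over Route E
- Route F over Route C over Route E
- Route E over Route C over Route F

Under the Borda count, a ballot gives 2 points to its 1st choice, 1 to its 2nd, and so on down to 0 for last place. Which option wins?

Borda scores:
  Route E: 2 + 2 + 0 + 0 + 0 + 0 + 2 = 6
  Route C: 1 + 1 + 2 + 2 + 2 + 1 + 1 = 10
  Route F: 0 + 0 + 1 + 1 + 1 + 2 + 0 = 5
Route C has the highest total.

Route C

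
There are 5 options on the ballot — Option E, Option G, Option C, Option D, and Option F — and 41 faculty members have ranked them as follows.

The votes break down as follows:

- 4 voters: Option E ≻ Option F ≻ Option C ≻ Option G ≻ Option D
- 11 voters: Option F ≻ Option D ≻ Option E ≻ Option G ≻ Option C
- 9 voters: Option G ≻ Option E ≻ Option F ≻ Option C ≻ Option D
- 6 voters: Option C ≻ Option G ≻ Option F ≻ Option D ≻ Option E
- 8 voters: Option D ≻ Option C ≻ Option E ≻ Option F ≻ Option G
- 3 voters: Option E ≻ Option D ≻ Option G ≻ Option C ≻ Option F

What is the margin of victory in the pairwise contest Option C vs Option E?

13

Ballots ranking Option C above Option E: 6+8 = 14.
Ballots ranking Option E above Option C: 4+11+9+3 = 27.
Option E wins 27–14, a margin of 13.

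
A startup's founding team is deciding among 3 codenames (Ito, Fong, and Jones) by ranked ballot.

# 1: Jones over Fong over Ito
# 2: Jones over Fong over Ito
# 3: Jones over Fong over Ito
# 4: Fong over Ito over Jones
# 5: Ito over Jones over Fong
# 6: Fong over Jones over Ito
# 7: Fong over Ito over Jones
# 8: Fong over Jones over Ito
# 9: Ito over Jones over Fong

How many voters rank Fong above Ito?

7

Ballots ranking Fong above Ito: 7.
Ballots ranking Ito above Fong: 2.
So 7 of 9 voters prefer Fong to Ito.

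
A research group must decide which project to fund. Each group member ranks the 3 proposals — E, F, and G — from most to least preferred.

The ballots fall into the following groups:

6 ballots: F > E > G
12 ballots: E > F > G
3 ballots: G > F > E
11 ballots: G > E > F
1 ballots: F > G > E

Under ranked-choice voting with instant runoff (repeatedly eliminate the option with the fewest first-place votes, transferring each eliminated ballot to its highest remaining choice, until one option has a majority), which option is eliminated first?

F

Round 1: G 14, E 12, F 7. F has the fewest and is eliminated.
Round 2: E 18, G 15. E has a majority.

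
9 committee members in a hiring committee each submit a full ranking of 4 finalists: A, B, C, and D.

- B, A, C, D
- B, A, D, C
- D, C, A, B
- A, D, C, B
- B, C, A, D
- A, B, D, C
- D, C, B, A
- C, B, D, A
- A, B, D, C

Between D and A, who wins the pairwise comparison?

Ballots ranking D above A: 3.
Ballots ranking A above D: 6.
A wins the head-to-head, 6–3.

A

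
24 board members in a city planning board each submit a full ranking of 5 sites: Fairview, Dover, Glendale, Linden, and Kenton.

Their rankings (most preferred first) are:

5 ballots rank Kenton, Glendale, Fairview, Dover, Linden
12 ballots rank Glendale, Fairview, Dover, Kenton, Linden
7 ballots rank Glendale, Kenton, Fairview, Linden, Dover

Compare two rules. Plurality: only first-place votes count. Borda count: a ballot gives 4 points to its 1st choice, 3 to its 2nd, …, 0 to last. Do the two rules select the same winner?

Yes

Plurality first-place counts: Fairview 0, Dover 0, Glendale 19, Linden 0, Kenton 5 → Glendale.
Borda totals: Fairview 60, Dover 29, Glendale 91, Linden 7, Kenton 53 → Glendale.
The two rules agree on Glendale.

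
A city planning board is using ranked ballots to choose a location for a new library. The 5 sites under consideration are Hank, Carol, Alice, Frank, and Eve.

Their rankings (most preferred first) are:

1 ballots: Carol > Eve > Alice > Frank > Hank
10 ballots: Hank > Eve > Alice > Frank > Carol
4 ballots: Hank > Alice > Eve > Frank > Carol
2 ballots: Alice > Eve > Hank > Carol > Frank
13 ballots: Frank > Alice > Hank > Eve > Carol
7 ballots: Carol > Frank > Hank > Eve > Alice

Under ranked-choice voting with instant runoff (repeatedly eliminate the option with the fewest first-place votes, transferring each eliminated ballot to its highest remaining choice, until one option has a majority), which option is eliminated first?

Round 1: Hank 14, Frank 13, Carol 8, Alice 2, Eve 0. Eve has the fewest and is eliminated.
Round 2: Hank 14, Frank 13, Carol 8, Alice 2. Alice has the fewest and is eliminated.
Round 3: Hank 16, Frank 13, Carol 8. Carol has the fewest and is eliminated.
Round 4: Frank 21, Hank 16. Frank has a majority.

Eve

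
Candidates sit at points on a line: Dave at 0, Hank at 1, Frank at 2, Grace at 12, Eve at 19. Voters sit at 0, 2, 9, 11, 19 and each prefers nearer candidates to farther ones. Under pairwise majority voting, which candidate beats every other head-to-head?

With single-peaked preferences on a line, the Condorcet winner is the candidate closest to the median voter.
The median voter (position 9) is closest to Grace at 12.
Check: Grace vs Eve — voters closer to Grace: 4 of 5.

Grace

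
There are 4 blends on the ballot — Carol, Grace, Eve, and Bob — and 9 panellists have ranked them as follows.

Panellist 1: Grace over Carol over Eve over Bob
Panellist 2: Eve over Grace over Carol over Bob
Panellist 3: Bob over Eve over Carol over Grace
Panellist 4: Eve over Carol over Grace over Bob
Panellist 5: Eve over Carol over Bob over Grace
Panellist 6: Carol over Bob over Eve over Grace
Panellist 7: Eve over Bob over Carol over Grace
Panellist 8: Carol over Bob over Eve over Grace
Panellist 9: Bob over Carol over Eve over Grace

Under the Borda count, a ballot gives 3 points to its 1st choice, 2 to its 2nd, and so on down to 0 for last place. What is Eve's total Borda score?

Borda scores:
  Carol: 2 + 1 + 1 + 2 + 2 + 3 + 1 + 3 + 2 = 17
  Grace: 3 + 2 + 0 + 1 + 0 + 0 + 0 + 0 + 0 = 6
  Eve: 1 + 3 + 2 + 3 + 3 + 1 + 3 + 1 + 1 = 18
  Bob: 0 + 0 + 3 + 0 + 1 + 2 + 2 + 2 + 3 = 13

18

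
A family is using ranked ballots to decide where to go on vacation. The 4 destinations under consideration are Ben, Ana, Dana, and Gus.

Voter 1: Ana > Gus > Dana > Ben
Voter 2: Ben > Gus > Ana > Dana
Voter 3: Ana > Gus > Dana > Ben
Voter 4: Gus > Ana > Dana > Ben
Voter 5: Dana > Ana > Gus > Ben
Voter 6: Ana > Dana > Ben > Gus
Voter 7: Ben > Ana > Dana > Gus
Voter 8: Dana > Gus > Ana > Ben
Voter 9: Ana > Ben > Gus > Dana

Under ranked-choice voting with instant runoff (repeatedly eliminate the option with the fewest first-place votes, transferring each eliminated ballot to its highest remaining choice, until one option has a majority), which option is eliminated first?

Gus

Round 1: Ana 4, Ben 2, Dana 2, Gus 1. Gus has the fewest and is eliminated.
Round 2: Ana 5, Ben 2, Dana 2. Ana has a majority.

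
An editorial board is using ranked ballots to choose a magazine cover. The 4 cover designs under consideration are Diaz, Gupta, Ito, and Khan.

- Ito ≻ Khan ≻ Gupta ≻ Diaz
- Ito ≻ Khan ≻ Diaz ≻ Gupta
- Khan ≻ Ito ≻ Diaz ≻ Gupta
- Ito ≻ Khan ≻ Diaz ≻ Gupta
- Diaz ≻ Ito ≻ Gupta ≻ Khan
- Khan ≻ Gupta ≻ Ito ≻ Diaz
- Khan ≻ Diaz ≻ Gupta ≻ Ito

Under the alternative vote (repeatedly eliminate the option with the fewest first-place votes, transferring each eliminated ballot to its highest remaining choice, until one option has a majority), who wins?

Ito

Round 1: Ito 3, Khan 3, Diaz 1, Gupta 0. Gupta has the fewest and is eliminated.
Round 2: Ito 3, Khan 3, Diaz 1. Diaz has the fewest and is eliminated.
Round 3: Ito 4, Khan 3. Ito has a majority.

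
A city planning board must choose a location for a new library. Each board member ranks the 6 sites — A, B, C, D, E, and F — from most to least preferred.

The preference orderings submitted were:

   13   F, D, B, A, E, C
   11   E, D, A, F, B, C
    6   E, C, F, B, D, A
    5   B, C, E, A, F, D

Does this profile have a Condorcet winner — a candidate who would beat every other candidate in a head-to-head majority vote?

Head-to-head results (35 voters total):
A vs B: B wins 24–11.
A vs C: A wins 24–11.
A vs D: D wins 30–5.
A vs E: E wins 22–13.
A vs F: F wins 19–16.
B vs C: B wins 29–6.
B vs D: D wins 24–11.
B vs E: B wins 18–17.
B vs F: F wins 30–5.
C vs D: D wins 24–11.
C vs E: E wins 30–5.
C vs F: F wins 24–11.
D vs E: E wins 22–13.
D vs F: F wins 24–11.
E vs F: E wins 22–13.
No candidate beats all others: B beats E beats D beats B, a majority cycle.

No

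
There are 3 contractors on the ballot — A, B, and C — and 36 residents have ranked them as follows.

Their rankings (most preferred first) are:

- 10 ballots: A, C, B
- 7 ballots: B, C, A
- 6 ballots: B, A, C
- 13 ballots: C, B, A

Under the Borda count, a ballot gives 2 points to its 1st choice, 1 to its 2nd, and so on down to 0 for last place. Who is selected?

Borda scores:
  A: 10·2 + 7·0 + 6·1 + 13·0 = 26
  B: 10·0 + 7·2 + 6·2 + 13·1 = 39
  C: 10·1 + 7·1 + 6·0 + 13·2 = 43
C has the highest total.

C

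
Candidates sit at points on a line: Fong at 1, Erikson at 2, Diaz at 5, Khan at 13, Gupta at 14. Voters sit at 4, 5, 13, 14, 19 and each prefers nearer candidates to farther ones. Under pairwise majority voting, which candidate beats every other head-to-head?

Khan

With single-peaked preferences on a line, the Condorcet winner is the candidate closest to the median voter.
The median voter (position 13) is closest to Khan at 13.
Check: Khan vs Diaz — voters closer to Khan: 3 of 5.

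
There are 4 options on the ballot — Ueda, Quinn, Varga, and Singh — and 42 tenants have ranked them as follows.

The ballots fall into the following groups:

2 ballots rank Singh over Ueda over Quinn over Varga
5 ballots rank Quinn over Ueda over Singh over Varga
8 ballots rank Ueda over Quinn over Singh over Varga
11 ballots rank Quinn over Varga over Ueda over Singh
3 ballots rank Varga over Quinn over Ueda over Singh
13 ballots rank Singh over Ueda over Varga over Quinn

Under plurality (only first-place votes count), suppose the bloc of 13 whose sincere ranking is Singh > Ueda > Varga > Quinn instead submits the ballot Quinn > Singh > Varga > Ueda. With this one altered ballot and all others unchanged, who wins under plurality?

Quinn

First-place totals with the altered ballot: Ueda 8, Quinn 29, Varga 3, Singh 2.
The winner is unchanged: still Quinn.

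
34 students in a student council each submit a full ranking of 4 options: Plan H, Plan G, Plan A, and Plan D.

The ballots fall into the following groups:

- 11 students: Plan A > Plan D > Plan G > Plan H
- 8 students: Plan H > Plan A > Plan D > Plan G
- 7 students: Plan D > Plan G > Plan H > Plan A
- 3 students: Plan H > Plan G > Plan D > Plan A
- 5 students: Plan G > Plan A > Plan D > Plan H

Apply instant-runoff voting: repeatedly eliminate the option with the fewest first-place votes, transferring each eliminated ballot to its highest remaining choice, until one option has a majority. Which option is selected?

Round 1: Plan H 11, Plan A 11, Plan D 7, Plan G 5. Plan G has the fewest and is eliminated.
Round 2: Plan A 16, Plan H 11, Plan D 7. Plan D has the fewest and is eliminated.
Round 3: Plan H 18, Plan A 16. Plan H has a majority.

Plan H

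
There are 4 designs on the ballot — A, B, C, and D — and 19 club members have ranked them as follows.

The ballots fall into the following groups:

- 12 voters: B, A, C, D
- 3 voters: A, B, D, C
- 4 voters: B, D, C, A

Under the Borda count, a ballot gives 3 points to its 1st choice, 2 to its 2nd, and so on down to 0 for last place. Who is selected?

Borda scores:
  A: 12·2 + 3·3 + 4·0 = 33
  B: 12·3 + 3·2 + 4·3 = 54
  C: 12·1 + 3·0 + 4·1 = 16
  D: 12·0 + 3·1 + 4·2 = 11
B has the highest total.

B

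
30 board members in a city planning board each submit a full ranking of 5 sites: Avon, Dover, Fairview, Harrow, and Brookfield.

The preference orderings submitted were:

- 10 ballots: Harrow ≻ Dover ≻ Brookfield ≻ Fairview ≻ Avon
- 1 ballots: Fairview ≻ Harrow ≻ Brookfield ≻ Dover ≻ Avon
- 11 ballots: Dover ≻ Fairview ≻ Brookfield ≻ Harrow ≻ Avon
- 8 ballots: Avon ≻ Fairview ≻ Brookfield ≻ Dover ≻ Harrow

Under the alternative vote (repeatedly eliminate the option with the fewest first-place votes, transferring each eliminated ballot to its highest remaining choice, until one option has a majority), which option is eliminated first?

Brookfield

Round 1: Dover 11, Harrow 10, Avon 8, Fairview 1, Brookfield 0. Brookfield has the fewest and is eliminated.
Round 2: Dover 11, Harrow 10, Avon 8, Fairview 1. Fairview has the fewest and is eliminated.
Round 3: Dover 11, Harrow 11, Avon 8. Avon has the fewest and is eliminated.
Round 4: Dover 19, Harrow 11. Dover has a majority.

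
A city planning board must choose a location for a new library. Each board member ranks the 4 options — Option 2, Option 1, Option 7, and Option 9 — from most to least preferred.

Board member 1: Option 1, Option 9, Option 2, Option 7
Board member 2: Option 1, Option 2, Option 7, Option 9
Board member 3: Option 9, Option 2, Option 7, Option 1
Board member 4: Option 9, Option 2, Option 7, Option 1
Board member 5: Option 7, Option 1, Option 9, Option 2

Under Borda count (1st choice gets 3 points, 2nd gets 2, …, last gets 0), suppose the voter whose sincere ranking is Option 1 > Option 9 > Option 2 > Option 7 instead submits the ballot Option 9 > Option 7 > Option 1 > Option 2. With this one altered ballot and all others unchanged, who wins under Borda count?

Option 9

Borda totals with the altered ballot: Option 2 6, Option 1 6, Option 7 8, Option 9 10.
The winner is unchanged: still Option 9.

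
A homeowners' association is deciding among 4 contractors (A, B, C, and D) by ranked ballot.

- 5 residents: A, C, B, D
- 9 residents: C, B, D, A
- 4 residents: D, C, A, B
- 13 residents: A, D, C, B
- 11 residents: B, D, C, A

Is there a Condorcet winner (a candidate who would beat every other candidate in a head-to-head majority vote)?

Head-to-head results (42 voters total):
A vs B: A wins 22–20.
A vs C: C wins 24–18.
A vs D: D wins 24–18.
B vs C: C wins 31–11.
B vs D: B wins 25–17.
C vs D: D wins 28–14.
No candidate beats all others: A beats B beats D beats A, a majority cycle.

No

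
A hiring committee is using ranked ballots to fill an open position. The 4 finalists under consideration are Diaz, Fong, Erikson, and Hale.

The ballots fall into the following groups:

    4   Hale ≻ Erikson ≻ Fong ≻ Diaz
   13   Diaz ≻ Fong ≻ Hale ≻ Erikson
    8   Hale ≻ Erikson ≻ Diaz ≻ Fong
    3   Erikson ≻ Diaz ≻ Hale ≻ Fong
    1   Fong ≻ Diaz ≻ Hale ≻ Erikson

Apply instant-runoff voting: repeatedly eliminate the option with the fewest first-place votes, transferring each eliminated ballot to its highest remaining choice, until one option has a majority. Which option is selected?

Round 1: Diaz 13, Hale 12, Erikson 3, Fong 1. Fong has the fewest and is eliminated.
Round 2: Diaz 14, Hale 12, Erikson 3. Erikson has the fewest and is eliminated.
Round 3: Diaz 17, Hale 12. Diaz has a majority.

Diaz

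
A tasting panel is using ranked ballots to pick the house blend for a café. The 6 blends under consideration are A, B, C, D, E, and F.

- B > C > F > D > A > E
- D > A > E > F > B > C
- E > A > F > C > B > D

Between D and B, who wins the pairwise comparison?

Ballots ranking D above B: 1.
Ballots ranking B above D: 2.
B wins the head-to-head, 2–1.

B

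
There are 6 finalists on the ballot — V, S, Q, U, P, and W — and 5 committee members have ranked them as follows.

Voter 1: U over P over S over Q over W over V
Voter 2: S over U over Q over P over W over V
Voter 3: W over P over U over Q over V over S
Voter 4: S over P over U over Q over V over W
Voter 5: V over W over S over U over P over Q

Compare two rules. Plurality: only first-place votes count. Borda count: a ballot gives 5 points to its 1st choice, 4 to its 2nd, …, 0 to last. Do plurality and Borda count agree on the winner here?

Plurality first-place counts: V 1, S 2, Q 0, U 1, P 0, W 1 → S.
Borda totals: V 7, S 16, Q 9, U 17, P 15, W 11 → U.
The two rules disagree: plurality picks S, Borda picks U.

No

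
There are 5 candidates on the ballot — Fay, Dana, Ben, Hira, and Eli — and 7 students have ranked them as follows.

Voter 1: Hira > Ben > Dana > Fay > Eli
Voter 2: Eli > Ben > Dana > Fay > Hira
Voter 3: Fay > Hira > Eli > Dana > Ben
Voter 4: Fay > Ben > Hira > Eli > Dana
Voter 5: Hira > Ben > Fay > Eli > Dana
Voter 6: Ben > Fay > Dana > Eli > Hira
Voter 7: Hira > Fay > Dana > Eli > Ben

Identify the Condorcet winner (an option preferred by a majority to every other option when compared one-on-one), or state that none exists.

Head-to-head results (7 voters total):
Fay vs Dana: Fay wins 5–2.
Fay vs Ben: Ben wins 4–3.
Fay vs Hira: Fay wins 4–3.
Fay vs Eli: Fay wins 6–1.
Dana vs Ben: Ben wins 5–2.
Dana vs Hira: Hira wins 5–2.
Dana vs Eli: Eli wins 4–3.
Ben vs Hira: Hira wins 4–3.
Ben vs Eli: Ben wins 4–3.
Hira vs Eli: Hira wins 5–2.
No candidate beats all others: Fay beats Hira beats Ben beats Fay, a majority cycle.

None — there is no Condorcet winner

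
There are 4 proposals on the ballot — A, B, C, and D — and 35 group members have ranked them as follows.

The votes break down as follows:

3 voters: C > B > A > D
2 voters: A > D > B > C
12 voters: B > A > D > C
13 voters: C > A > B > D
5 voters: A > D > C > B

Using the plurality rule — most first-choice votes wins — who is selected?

First-place vote totals:
  A: 7
  B: 12
  C: 16
  D: 0
C has the most first-place votes.

C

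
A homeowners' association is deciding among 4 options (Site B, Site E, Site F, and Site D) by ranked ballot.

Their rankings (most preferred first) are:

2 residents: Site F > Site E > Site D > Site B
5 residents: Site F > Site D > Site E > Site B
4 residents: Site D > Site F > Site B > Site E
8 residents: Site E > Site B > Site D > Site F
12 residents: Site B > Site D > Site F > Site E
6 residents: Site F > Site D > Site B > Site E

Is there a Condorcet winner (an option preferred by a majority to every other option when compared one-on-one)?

Yes

Head-to-head results (37 voters total):
Site B vs Site E: Site B wins 22–15.
Site B vs Site F: Site B wins 20–17.
Site B vs Site D: Site B wins 20–17.
Site E vs Site F: Site F wins 29–8.
Site E vs Site D: Site D wins 27–10.
Site F vs Site D: Site D wins 24–13.
Site B beats each rival — Site E (22–15), Site F (20–17), Site D (20–17) — so Site B is the Condorcet winner.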